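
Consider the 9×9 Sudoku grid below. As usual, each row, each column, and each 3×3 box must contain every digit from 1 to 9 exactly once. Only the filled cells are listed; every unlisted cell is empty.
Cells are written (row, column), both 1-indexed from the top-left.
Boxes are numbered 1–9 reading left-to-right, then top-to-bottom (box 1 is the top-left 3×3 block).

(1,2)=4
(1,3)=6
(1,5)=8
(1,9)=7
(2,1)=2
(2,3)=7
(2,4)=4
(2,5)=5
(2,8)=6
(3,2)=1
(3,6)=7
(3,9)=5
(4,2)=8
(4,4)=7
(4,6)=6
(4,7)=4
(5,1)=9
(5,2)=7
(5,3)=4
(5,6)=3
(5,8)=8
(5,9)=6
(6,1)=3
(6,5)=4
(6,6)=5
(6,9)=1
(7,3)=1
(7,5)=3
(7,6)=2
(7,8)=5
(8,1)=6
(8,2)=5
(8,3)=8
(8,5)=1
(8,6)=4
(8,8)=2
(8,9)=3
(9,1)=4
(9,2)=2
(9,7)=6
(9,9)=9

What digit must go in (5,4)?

Cell (5,4) itself could take any of {1, 2} by direct elimination.
Consider where 1 can go in box 5.
(4,5) is out (column 5 already has a 1).
(5,5) is out (column 5 already has a 1).
(6,4) is out (row 6 already has a 1).
So the only cell in box 5 that can hold 1 is (5,4).
Therefore (5,4) = 1.

1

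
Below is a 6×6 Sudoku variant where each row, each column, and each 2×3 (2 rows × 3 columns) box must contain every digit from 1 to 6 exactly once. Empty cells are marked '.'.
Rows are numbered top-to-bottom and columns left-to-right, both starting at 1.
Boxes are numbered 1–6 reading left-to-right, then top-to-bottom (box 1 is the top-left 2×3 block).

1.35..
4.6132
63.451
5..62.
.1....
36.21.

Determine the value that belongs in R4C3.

Cell R4C3 itself could take any of {1, 4} by direct elimination.
Consider where 1 can go in column 3.
R3C3 is out (row 3 already has a 1).
R5C3 is out (row 5 already has a 1).
R6C3 is out (row 6 already has a 1).
So the only cell in column 3 that can hold 1 is R4C3.
Therefore R4C3 = 1.

1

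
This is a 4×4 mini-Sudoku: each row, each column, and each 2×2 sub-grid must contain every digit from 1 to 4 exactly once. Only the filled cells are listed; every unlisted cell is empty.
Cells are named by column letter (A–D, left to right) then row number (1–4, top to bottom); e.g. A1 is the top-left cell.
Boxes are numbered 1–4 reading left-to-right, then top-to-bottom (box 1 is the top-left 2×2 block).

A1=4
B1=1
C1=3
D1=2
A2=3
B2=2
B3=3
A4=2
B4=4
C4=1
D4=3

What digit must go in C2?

Row 2 already contains {2, 3}.
Column C already contains {1, 3}.
Its 2×2 block (box 2) already contains {2, 3}.
The only value from 1–4 not eliminated is 4, so C2 = 4.

4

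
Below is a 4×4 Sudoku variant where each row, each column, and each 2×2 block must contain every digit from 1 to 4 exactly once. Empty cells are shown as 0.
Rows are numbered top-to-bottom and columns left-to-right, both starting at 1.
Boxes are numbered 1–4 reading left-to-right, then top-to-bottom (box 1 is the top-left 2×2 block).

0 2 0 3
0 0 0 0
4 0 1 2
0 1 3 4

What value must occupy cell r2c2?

Cell r2c2 itself could take any of {3, 4} by direct elimination.
Consider where 4 can go in column 2.
r3c2 is out (row 3 already has a 4).
So the only cell in column 2 that can hold 4 is r2c2.
Therefore r2c2 = 4.

4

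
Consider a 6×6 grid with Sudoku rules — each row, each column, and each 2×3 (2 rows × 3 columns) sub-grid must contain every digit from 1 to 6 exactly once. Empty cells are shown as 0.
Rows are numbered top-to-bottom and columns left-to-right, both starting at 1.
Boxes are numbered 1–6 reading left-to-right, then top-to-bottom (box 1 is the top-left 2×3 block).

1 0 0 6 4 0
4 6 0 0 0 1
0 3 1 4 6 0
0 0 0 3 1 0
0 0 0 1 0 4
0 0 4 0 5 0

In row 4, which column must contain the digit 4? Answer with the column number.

2

Consider where 4 can go in row 4.
R4C1 is out (column 1 already has a 4).
R4C3 is out (column 3 already has a 4).
R4C6 is out (column 6 already has a 4).
So the only cell in row 4 that can hold 4 is R4C2.
That is column 2.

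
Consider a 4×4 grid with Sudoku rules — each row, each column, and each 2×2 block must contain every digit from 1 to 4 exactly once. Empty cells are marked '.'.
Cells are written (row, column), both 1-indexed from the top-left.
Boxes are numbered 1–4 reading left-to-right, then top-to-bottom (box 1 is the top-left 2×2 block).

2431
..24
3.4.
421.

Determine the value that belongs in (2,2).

Cell (2,2) itself could take any of {1, 3} by direct elimination.
Consider where 3 can go in box 1.
(2,1) is out (column 1 already has a 3).
So the only cell in box 1 that can hold 3 is (2,2).
Therefore (2,2) = 3.

3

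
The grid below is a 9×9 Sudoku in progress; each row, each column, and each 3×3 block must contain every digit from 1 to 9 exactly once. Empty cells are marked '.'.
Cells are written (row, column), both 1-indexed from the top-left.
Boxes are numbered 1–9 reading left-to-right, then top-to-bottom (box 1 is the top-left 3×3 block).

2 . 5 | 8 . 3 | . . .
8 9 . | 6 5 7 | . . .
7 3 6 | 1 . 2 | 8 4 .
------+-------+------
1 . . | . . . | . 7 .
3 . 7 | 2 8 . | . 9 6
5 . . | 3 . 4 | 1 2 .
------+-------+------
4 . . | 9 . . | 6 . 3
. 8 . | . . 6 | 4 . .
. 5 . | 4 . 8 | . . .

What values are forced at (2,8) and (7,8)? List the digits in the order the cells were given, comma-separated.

For (2,8):
  Consider where 3 can go in column 8.
  (1,8) is out (row 1 already has a 3).
  (7,8) is out (row 7 already has a 3).
  (8,8) is out (box 9 already has a 3).
  (9,8) is out (box 9 already has a 3).
  So the only cell in column 8 that can hold 3 is (2,8).
  So (2,8) = 3.
For (7,8):
  Consider where 8 can go in box 9.
  (8,8) is out (row 8 already has a 8).
  (8,9) is out (row 8 already has a 8).
  (9,7) is out (row 9 already has a 8).
  (9,8) is out (row 9 already has a 8).
  (9,9) is out (row 9 already has a 8).
  So the only cell in box 9 that can hold 8 is (7,8).
  So (7,8) = 8.

3,8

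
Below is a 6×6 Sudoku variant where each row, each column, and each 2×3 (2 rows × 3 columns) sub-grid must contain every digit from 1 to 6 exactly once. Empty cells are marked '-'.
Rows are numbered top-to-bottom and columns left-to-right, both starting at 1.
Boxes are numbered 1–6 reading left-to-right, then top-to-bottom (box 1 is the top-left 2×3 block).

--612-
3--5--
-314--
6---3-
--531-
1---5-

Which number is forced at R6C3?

3

Cell R6C3 itself could take any of {2, 3, 4} by direct elimination.
Consider where 3 can go in box 5.
R5C1 is out (row 5 already has a 3).
R5C2 is out (row 5 already has a 3).
R6C2 is out (column 2 already has a 3).
So the only cell in box 5 that can hold 3 is R6C3.
Therefore R6C3 = 3.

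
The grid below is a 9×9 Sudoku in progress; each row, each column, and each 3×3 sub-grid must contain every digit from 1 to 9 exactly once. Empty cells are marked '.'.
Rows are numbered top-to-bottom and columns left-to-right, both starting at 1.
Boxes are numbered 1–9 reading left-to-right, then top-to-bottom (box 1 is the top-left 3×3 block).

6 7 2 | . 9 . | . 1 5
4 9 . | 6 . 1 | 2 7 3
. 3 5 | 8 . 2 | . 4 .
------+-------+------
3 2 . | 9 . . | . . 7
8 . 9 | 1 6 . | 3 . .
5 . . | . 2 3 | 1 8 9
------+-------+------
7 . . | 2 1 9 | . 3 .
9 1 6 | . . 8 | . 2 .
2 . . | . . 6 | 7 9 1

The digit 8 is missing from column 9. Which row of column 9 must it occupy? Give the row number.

Consider where 8 can go in column 9.
R3C9 is out (row 3 already has a 8).
R5C9 is out (row 5 already has a 8).
R8C9 is out (row 8 already has a 8).
So the only cell in column 9 that can hold 8 is R7C9.
That is row 7.

7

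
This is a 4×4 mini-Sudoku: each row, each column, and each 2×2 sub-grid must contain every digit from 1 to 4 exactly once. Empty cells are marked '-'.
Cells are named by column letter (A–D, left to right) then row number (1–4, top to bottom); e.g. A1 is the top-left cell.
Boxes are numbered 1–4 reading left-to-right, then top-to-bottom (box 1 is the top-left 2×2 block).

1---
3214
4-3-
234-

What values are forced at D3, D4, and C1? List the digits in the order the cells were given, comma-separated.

For D3:
  Consider where 2 can go in box 4.
  D4 is out (row 4 already has a 2).
  So the only cell in box 4 that can hold 2 is D3.
  So D3 = 2.
For D4:
  Row 4 already contains {2, 3, 4}.
  Column D already contains {4}.
  Its 2×2 block (box 4) already contains {3, 4}.
  The only value from 1–4 not eliminated is 1, so D4 = 1.
For C1:
  Row 1 already contains {1}.
  Column C already contains {1, 3, 4}.
  Its 2×2 block (box 2) already contains {1, 4}.
  The only value from 1–4 not eliminated is 2, so C1 = 2.

2,1,2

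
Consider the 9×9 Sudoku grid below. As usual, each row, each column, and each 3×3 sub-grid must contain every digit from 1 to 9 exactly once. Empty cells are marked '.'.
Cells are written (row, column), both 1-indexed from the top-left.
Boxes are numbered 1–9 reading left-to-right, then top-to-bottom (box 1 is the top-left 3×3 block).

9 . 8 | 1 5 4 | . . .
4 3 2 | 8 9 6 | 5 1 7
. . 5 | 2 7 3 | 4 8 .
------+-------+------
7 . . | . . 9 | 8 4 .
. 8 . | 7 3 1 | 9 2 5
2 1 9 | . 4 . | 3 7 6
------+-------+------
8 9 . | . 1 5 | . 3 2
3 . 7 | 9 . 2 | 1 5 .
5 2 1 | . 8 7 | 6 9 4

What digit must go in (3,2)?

Row 3 already contains {2, 3, 4, 5, 7, 8}.
Column 2 already contains {1, 2, 3, 8, 9}.
Its 3×3 block (box 1) already contains {2, 3, 4, 5, 8, 9}.
The only value from 1–9 not eliminated is 6, so (3,2) = 6.

6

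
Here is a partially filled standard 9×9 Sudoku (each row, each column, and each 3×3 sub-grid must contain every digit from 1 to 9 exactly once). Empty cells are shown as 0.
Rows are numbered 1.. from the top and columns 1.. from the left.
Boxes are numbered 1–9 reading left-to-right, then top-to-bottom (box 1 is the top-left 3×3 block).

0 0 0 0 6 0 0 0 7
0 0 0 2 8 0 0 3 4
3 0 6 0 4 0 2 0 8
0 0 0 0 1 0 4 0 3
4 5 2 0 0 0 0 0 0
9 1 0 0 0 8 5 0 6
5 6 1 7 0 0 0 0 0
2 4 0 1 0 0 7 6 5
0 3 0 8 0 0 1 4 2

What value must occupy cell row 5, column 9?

Cell row 5, column 9 itself could take any of {1, 9} by direct elimination.
Consider where 1 can go in column 9.
row 7, column 9 is out (row 7 already has a 1).
So the only cell in column 9 that can hold 1 is row 5, column 9.
Therefore row 5, column 9 = 1.

1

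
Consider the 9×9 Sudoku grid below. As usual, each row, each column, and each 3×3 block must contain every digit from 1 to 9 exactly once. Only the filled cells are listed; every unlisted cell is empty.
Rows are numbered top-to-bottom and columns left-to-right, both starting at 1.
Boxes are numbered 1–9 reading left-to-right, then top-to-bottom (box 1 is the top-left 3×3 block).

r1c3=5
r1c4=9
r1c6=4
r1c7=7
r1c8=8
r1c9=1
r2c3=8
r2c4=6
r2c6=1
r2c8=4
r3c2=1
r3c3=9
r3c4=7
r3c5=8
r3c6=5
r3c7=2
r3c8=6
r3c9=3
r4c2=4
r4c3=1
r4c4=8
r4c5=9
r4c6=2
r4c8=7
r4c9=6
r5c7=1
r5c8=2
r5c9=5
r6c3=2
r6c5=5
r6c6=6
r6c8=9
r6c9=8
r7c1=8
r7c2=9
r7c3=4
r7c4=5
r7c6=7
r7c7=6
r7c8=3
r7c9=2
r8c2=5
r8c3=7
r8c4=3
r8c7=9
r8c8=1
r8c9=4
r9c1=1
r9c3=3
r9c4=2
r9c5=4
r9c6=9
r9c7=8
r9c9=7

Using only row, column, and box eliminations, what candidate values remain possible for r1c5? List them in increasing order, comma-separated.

2,3

Row 1 already contains {1, 4, 5, 7, 8, 9}.
Column 5 already contains {4, 5, 8, 9}.
Its 3×3 block (box 2) already contains {1, 4, 5, 6, 7, 8, 9}.
Removing those from 1–9 leaves {2, 3} as the candidates for r1c5.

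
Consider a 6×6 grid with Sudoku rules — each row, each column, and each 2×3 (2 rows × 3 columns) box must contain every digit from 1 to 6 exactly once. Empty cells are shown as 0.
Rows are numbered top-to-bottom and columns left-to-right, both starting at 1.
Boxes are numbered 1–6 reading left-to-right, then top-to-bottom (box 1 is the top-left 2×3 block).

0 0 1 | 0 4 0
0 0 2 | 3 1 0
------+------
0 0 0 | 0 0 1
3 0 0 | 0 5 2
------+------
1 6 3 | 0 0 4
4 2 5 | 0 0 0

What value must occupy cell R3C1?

2

Cell R3C1 itself could take any of {2, 5, 6} by direct elimination.
Consider where 2 can go in column 1.
R1C1 is out (box 1 already has a 2).
R2C1 is out (row 2 already has a 2).
So the only cell in column 1 that can hold 2 is R3C1.
Therefore R3C1 = 2.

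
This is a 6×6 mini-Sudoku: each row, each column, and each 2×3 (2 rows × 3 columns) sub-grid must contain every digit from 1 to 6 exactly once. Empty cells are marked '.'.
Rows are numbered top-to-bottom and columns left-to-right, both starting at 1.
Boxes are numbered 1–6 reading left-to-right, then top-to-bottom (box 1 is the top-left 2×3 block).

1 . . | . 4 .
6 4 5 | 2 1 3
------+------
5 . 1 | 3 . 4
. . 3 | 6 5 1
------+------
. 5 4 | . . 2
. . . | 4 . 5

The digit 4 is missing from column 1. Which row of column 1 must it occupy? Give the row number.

4

Consider where 4 can go in column 1.
R5C1 is out (row 5 already has a 4).
R6C1 is out (row 6 already has a 4).
So the only cell in column 1 that can hold 4 is R4C1.
That is row 4.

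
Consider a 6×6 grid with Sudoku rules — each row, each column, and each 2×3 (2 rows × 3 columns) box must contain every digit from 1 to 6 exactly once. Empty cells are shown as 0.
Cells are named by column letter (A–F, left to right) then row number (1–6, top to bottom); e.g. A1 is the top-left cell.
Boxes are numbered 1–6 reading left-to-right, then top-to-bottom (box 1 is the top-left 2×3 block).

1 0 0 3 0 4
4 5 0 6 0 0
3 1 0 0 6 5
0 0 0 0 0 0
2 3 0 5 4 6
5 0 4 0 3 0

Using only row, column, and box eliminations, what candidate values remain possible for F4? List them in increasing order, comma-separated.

1,2,3

Row 4 already contains {}.
Column F already contains {4, 5, 6}.
Its 2×3 block (box 4) already contains {5, 6}.
Removing those from 1–6 leaves {1, 2, 3} as the candidates for F4.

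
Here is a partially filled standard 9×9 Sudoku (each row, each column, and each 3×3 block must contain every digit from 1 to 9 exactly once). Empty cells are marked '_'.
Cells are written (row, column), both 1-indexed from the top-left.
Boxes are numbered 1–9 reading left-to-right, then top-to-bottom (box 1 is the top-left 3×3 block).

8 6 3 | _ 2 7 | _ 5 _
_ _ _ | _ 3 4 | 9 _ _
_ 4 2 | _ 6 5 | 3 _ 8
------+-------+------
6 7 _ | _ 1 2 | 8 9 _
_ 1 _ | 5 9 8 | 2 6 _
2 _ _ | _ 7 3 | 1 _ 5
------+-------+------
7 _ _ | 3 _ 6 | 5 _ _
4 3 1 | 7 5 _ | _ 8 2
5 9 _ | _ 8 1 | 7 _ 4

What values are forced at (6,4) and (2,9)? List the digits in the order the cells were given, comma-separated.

6,6

For (6,4):
  Consider where 6 can go in box 5.
  (4,4) is out (row 4 already has a 6).
  So the only cell in box 5 that can hold 6 is (6,4).
  So (6,4) = 6.
For (2,9):
  Consider where 6 can go in row 2.
  (2,1) is out (column 1 already has a 6).
  (2,2) is out (column 2 already has a 6).
  (2,3) is out (box 1 already has a 6).
  (2,4) is out (box 2 already has a 6).
  (2,8) is out (column 8 already has a 6).
  So the only cell in row 2 that can hold 6 is (2,9).
  So (2,9) = 6.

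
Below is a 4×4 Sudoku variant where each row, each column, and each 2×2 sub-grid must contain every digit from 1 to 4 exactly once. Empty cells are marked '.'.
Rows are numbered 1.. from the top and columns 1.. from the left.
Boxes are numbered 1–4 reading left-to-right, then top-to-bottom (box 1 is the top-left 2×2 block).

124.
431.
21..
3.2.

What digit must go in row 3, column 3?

Row 3 already contains {1, 2}.
Column 3 already contains {1, 2, 4}.
Its 2×2 block (box 4) already contains {2}.
The only value from 1–4 not eliminated is 3, so row 3, column 3 = 3.

3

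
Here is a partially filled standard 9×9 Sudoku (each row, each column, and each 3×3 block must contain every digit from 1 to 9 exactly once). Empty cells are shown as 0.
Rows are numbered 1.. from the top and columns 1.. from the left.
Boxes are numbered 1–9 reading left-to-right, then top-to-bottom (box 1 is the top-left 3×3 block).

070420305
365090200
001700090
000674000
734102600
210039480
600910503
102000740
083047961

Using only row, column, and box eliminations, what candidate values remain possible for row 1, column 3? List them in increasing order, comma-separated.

8,9

Row 1 already contains {2, 3, 4, 5, 7}.
Column 3 already contains {1, 2, 3, 4, 5}.
Its 3×3 block (box 1) already contains {1, 3, 5, 6, 7}.
Removing those from 1–9 leaves {8, 9} as the candidates for row 1, column 3.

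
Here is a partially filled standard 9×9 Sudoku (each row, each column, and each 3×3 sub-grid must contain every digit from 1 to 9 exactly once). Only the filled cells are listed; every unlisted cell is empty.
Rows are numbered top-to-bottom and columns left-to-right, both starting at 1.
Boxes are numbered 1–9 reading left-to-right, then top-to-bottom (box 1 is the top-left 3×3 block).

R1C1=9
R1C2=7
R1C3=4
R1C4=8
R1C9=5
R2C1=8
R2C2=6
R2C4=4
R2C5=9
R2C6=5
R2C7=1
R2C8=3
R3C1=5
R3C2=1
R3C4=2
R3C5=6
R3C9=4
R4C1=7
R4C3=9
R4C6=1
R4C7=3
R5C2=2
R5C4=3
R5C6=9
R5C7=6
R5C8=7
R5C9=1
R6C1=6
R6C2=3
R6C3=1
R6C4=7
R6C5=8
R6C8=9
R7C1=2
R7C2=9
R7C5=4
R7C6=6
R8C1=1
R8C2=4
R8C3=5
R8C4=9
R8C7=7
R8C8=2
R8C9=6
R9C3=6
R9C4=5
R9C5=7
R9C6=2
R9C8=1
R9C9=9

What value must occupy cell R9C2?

Row 9 already contains {1, 2, 5, 6, 7, 9}.
Column 2 already contains {1, 2, 3, 4, 6, 7, 9}.
Its 3×3 block (box 7) already contains {1, 2, 4, 5, 6, 9}.
The only value from 1–9 not eliminated is 8, so R9C2 = 8.

8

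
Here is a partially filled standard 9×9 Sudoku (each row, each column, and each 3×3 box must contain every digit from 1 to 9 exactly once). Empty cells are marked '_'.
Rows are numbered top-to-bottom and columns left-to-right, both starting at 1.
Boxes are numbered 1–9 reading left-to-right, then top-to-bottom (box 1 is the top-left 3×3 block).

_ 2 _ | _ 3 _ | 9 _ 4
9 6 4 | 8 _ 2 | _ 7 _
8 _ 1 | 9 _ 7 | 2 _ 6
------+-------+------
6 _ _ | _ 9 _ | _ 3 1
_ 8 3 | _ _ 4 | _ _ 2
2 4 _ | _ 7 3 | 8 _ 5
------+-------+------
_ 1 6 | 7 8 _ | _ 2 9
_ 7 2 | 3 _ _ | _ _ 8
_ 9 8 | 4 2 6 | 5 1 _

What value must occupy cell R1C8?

Cell R1C8 itself could take any of {5, 8} by direct elimination.
Consider where 8 can go in box 3.
R2C7 is out (row 2 already has a 8).
R2C9 is out (row 2 already has a 8).
R3C8 is out (row 3 already has a 8).
So the only cell in box 3 that can hold 8 is R1C8.
Therefore R1C8 = 8.

8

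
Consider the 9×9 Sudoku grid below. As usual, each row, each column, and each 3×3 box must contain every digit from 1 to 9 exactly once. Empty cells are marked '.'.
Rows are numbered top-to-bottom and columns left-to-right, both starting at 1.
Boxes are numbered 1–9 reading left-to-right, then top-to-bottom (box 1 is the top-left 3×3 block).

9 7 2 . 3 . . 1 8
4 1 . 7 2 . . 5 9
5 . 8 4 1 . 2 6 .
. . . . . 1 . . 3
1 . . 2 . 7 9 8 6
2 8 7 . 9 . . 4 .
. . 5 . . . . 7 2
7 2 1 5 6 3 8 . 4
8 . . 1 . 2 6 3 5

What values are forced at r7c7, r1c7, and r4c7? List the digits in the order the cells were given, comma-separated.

1,4,7

For r7c7:
  Row 7 already contains {2, 5, 7}.
  Column 7 already contains {2, 6, 8, 9}.
  Its 3×3 block (box 9) already contains {2, 3, 4, 5, 6, 7, 8}.
  The only value from 1–9 not eliminated is 1, so r7c7 = 1.
For r1c7:
  Row 1 already contains {1, 2, 3, 7, 8, 9}.
  Column 7 already contains {2, 6, 8, 9}.
  Its 3×3 block (box 3) already contains {1, 2, 5, 6, 8, 9}.
  The only value from 1–9 not eliminated is 4, so r1c7 = 4.
For r4c7:
  Consider where 7 can go in column 7.
  r1c7 is out (row 1 already has a 7).
  r2c7 is out (row 2 already has a 7).
  r6c7 is out (row 6 already has a 7).
  r7c7 is out (row 7 already has a 7).
  So the only cell in column 7 that can hold 7 is r4c7.
  So r4c7 = 7.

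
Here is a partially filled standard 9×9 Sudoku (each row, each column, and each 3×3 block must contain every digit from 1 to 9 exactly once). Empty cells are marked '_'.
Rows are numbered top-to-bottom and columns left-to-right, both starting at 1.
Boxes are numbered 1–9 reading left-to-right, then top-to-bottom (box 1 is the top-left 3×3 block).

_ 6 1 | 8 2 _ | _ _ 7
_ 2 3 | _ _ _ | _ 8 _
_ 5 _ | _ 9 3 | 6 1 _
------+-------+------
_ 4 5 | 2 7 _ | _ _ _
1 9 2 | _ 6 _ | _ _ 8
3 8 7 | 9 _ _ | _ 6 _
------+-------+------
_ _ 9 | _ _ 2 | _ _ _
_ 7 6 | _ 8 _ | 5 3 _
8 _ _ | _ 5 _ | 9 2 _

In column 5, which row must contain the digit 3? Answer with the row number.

Consider where 3 can go in column 5.
r2c5 is out (row 2 already has a 3).
r6c5 is out (row 6 already has a 3).
So the only cell in column 5 that can hold 3 is r7c5.
That is row 7.

7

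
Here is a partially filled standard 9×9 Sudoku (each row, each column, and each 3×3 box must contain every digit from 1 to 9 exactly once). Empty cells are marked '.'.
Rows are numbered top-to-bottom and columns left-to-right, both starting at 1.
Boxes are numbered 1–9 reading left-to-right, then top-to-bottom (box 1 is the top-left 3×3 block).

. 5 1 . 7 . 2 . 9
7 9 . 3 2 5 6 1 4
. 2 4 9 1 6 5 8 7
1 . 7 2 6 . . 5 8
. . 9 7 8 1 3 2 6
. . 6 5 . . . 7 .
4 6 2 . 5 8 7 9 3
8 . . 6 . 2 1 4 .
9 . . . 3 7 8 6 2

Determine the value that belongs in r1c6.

4

Row 1 already contains {1, 2, 5, 7, 9}.
Column 6 already contains {1, 2, 5, 6, 7, 8}.
Its 3×3 block (box 2) already contains {1, 2, 3, 5, 6, 7, 9}.
The only value from 1–9 not eliminated is 4, so r1c6 = 4.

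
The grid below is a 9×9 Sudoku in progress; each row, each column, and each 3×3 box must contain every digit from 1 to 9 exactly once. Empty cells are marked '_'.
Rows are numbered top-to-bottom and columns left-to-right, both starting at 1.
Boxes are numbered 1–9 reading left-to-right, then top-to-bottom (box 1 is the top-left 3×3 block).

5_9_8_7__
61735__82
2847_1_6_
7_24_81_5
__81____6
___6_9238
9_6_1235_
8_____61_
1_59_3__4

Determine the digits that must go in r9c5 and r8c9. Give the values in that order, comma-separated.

For r9c5:
  Consider where 6 can go in box 8.
  r7c4 is out (row 7 already has a 6).
  r8c4 is out (row 8 already has a 6).
  r8c5 is out (row 8 already has a 6).
  r8c6 is out (row 8 already has a 6).
  So the only cell in box 8 that can hold 6 is r9c5.
  So r9c5 = 6.
For r8c9:
  Consider where 9 can go in row 8.
  r8c2 is out (box 7 already has a 9).
  r8c3 is out (column 3 already has a 9).
  r8c4 is out (column 4 already has a 9).
  r8c5 is out (box 8 already has a 9).
  r8c6 is out (column 6 already has a 9).
  So the only cell in row 8 that can hold 9 is r8c9.
  So r8c9 = 9.

6,9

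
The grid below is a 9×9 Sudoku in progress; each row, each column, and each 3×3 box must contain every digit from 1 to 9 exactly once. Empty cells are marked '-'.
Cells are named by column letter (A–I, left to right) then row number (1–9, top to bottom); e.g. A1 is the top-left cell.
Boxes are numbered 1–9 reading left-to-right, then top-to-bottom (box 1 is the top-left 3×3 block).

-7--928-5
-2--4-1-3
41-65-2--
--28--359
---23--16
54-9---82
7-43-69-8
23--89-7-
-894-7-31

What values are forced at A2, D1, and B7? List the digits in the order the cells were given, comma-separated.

For A2:
  Consider where 9 can go in box 1.
  A1 is out (row 1 already has a 9).
  C1 is out (row 1 already has a 9).
  C2 is out (column C already has a 9).
  C3 is out (column C already has a 9).
  So the only cell in box 1 that can hold 9 is A2.
  So A2 = 9.
For D1:
  Row 1 already contains {2, 5, 7, 8, 9}.
  Column D already contains {2, 3, 4, 6, 8, 9}.
  Its 3×3 block (box 2) already contains {2, 4, 5, 6, 9}.
  The only value from 1–9 not eliminated is 1, so D1 = 1.
For B7:
  Row 7 already contains {3, 4, 6, 7, 8, 9}.
  Column B already contains {1, 2, 3, 4, 7, 8}.
  Its 3×3 block (box 7) already contains {2, 3, 4, 7, 8, 9}.
  The only value from 1–9 not eliminated is 5, so B7 = 5.

9,1,5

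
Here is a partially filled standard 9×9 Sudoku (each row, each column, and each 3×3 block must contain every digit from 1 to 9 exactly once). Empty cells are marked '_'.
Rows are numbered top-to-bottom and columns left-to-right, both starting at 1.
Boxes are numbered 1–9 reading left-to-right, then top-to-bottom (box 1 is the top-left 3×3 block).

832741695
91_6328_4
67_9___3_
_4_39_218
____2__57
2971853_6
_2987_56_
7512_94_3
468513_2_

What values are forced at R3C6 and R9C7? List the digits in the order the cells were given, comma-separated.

For R3C6:
  Row 3 already contains {3, 6, 7, 9}.
  Column 6 already contains {1, 2, 3, 5, 9}.
  Its 3×3 block (box 2) already contains {1, 2, 3, 4, 6, 7, 9}.
  The only value from 1–9 not eliminated is 8, so R3C6 = 8.
For R9C7:
  Consider where 7 can go in row 9.
  R9C9 is out (column 9 already has a 7).
  So the only cell in row 9 that can hold 7 is R9C7.
  So R9C7 = 7.

8,7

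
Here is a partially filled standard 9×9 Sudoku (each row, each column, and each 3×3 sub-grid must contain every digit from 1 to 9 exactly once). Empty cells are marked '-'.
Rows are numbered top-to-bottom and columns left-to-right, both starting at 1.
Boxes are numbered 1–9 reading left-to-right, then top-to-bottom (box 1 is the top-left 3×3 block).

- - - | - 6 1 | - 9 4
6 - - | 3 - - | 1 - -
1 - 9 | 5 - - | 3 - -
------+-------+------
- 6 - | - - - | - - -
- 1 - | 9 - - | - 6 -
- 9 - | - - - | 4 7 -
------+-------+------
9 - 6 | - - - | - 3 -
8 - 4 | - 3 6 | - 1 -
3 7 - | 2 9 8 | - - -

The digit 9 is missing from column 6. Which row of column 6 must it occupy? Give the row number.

2

Consider where 9 can go in column 6.
r3c6 is out (row 3 already has a 9).
r4c6 is out (box 5 already has a 9).
r5c6 is out (row 5 already has a 9).
r6c6 is out (row 6 already has a 9).
r7c6 is out (row 7 already has a 9).
So the only cell in column 6 that can hold 9 is r2c6.
That is row 2.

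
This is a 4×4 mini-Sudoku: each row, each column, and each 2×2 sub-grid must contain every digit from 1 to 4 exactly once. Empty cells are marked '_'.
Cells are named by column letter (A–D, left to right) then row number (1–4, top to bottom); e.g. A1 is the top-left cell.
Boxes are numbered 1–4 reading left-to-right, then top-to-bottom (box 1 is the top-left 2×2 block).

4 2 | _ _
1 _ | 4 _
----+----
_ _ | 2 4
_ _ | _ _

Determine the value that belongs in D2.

2

Cell D2 itself could take any of {2, 3} by direct elimination.
Consider where 2 can go in box 2.
C1 is out (row 1 already has a 2).
D1 is out (row 1 already has a 2).
So the only cell in box 2 that can hold 2 is D2.
Therefore D2 = 2.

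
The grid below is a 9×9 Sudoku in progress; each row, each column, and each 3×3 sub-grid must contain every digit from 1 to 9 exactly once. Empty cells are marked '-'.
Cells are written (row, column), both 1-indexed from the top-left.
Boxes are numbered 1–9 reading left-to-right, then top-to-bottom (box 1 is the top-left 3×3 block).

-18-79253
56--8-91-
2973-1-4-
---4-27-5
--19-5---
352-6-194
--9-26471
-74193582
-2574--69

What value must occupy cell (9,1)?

Cell (9,1) itself could take any of {1, 8} by direct elimination.
Consider where 1 can go in row 9.
(9,6) is out (column 6 already has a 1).
(9,7) is out (column 7 already has a 1).
So the only cell in row 9 that can hold 1 is (9,1).
Therefore (9,1) = 1.

1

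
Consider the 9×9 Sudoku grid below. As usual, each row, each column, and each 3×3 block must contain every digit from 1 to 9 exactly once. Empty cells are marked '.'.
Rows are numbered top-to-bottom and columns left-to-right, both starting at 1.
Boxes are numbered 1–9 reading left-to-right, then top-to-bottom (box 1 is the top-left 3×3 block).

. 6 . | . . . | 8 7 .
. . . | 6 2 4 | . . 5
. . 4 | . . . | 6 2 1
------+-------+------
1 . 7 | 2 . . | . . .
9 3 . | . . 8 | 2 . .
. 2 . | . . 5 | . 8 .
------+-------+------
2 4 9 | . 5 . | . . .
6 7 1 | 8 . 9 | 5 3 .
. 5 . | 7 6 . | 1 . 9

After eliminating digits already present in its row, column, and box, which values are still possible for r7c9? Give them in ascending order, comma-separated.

Row 7 already contains {2, 4, 5, 9}.
Column 9 already contains {1, 5, 9}.
Its 3×3 block (box 9) already contains {1, 3, 5, 9}.
Removing those from 1–9 leaves {6, 7, 8} as the candidates for r7c9.

6,7,8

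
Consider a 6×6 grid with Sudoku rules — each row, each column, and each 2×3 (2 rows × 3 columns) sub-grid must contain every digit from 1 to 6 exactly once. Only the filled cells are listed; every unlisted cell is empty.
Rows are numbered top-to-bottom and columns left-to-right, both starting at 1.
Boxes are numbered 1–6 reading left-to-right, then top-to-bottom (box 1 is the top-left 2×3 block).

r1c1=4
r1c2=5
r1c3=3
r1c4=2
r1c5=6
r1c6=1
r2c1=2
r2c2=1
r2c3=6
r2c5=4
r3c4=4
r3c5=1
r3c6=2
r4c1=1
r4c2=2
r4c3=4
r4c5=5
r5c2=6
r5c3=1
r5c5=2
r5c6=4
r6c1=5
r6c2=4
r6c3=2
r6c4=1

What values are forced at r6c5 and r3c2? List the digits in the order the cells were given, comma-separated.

For r6c5:
  Row 6 already contains {1, 2, 4, 5}.
  Column 5 already contains {1, 2, 4, 5, 6}.
  Its 2×3 block (box 6) already contains {1, 2, 4}.
  The only value from 1–6 not eliminated is 3, so r6c5 = 3.
For r3c2:
  Row 3 already contains {1, 2, 4}.
  Column 2 already contains {1, 2, 4, 5, 6}.
  Its 2×3 block (box 3) already contains {1, 2, 4}.
  The only value from 1–6 not eliminated is 3, so r3c2 = 3.

3,3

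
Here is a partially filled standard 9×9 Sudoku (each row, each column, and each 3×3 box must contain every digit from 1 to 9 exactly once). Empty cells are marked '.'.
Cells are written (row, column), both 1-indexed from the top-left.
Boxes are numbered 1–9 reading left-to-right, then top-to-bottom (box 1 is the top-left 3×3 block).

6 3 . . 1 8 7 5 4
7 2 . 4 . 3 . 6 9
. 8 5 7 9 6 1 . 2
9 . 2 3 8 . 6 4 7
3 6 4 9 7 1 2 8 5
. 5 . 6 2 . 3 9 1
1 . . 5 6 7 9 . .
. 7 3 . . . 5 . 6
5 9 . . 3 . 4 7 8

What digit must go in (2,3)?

1

Row 2 already contains {2, 3, 4, 6, 7, 9}.
Column 3 already contains {2, 3, 4, 5}.
Its 3×3 block (box 1) already contains {2, 3, 5, 6, 7, 8}.
The only value from 1–9 not eliminated is 1, so (2,3) = 1.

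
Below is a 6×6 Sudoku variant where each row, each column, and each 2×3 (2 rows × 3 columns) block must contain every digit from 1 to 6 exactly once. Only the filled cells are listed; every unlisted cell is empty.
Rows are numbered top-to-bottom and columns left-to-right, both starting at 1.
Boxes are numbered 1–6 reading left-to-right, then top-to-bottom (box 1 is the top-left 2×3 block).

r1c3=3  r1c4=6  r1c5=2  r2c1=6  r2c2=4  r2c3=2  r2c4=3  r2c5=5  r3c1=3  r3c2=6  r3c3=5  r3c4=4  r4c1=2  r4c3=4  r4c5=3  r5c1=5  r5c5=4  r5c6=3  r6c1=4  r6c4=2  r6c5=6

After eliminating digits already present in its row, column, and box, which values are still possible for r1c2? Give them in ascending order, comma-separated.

1,5

Row 1 already contains {2, 3, 6}.
Column 2 already contains {4, 6}.
Its 2×3 block (box 1) already contains {2, 3, 4, 6}.
Removing those from 1–6 leaves {1, 5} as the candidates for r1c2.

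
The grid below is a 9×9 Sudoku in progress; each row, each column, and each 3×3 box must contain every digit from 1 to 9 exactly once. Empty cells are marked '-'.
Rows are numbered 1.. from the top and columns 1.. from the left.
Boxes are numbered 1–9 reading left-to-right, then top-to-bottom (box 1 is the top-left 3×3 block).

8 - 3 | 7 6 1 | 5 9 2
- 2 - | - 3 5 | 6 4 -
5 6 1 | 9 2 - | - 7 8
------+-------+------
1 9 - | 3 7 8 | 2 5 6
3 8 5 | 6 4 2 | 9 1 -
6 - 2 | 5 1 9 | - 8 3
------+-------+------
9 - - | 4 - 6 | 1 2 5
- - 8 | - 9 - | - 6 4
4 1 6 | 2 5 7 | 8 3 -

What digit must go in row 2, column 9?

1

Row 2 already contains {2, 3, 4, 5, 6}.
Column 9 already contains {2, 3, 4, 5, 6, 8}.
Its 3×3 block (box 3) already contains {2, 4, 5, 6, 7, 8, 9}.
The only value from 1–9 not eliminated is 1, so row 2, column 9 = 1.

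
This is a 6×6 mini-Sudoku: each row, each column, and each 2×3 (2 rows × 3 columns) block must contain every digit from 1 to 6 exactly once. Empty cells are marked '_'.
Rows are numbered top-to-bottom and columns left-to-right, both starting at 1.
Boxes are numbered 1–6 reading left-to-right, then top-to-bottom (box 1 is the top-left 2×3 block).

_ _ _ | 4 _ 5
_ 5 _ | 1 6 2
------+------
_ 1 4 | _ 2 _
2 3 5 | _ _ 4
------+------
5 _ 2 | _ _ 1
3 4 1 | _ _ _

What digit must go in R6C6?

Row 6 already contains {1, 3, 4}.
Column 6 already contains {1, 2, 4, 5}.
Its 2×3 block (box 6) already contains {1}.
The only value from 1–6 not eliminated is 6, so R6C6 = 6.

6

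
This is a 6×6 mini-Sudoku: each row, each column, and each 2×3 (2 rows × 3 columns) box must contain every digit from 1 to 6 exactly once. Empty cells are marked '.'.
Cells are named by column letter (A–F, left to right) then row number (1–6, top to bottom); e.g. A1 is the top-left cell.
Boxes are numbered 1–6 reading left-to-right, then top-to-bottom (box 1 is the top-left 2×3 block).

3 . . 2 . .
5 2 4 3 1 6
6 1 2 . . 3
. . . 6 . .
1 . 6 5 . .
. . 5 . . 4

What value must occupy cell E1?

4

Cell E1 itself could take any of {4, 5} by direct elimination.
Consider where 4 can go in row 1.
B1 is out (box 1 already has a 4).
C1 is out (column C already has a 4).
F1 is out (column F already has a 4).
So the only cell in row 1 that can hold 4 is E1.
Therefore E1 = 4.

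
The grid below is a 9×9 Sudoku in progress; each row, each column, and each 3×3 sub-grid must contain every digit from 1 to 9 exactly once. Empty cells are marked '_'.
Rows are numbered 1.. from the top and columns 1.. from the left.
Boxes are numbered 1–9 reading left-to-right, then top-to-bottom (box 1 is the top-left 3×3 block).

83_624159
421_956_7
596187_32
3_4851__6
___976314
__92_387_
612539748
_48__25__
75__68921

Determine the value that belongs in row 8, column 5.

Row 8 already contains {2, 4, 5, 8}.
Column 5 already contains {2, 3, 5, 6, 7, 8, 9}.
Its 3×3 block (box 8) already contains {2, 3, 5, 6, 8, 9}.
The only value from 1–9 not eliminated is 1, so row 8, column 5 = 1.

1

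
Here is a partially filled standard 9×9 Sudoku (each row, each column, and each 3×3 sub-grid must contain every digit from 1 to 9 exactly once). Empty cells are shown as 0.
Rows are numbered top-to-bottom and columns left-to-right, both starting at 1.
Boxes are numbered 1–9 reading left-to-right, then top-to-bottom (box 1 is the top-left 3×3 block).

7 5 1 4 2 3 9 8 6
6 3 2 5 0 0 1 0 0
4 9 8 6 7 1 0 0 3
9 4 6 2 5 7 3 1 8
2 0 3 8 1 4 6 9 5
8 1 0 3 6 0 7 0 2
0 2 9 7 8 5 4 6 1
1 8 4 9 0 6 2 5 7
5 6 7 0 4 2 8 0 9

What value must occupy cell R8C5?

3

Row 8 already contains {1, 2, 4, 5, 6, 7, 8, 9}.
Column 5 already contains {1, 2, 4, 5, 6, 7, 8}.
Its 3×3 block (box 8) already contains {2, 4, 5, 6, 7, 8, 9}.
The only value from 1–9 not eliminated is 3, so R8C5 = 3.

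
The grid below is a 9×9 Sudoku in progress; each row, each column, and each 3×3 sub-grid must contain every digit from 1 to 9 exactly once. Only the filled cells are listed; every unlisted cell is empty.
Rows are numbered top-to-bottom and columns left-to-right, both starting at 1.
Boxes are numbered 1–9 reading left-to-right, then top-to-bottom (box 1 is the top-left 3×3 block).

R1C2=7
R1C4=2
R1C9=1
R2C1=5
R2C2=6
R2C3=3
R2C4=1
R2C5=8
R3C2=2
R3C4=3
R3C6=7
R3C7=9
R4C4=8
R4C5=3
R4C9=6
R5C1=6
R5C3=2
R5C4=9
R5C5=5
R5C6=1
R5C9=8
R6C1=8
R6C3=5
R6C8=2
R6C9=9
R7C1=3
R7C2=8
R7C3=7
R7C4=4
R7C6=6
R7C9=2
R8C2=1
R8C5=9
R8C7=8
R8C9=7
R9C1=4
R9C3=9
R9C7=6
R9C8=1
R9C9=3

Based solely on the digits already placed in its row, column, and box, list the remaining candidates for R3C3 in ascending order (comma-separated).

1,4,8

Row 3 already contains {2, 3, 7, 9}.
Column 3 already contains {2, 3, 5, 7, 9}.
Its 3×3 block (box 1) already contains {2, 3, 5, 6, 7}.
Removing those from 1–9 leaves {1, 4, 8} as the candidates for R3C3.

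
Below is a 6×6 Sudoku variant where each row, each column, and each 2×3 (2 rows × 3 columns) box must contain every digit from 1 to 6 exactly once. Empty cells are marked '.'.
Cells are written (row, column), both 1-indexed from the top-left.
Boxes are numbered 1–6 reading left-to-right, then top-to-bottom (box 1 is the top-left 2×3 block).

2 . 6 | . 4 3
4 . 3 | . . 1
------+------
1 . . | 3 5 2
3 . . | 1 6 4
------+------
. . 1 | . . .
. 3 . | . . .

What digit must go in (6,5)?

Cell (6,5) itself could take any of {1, 2} by direct elimination.
Consider where 1 can go in box 6.
(5,4) is out (row 5 already has a 1).
(5,5) is out (row 5 already has a 1).
(5,6) is out (row 5 already has a 1).
(6,4) is out (column 4 already has a 1).
(6,6) is out (column 6 already has a 1).
So the only cell in box 6 that can hold 1 is (6,5).
Therefore (6,5) = 1.

1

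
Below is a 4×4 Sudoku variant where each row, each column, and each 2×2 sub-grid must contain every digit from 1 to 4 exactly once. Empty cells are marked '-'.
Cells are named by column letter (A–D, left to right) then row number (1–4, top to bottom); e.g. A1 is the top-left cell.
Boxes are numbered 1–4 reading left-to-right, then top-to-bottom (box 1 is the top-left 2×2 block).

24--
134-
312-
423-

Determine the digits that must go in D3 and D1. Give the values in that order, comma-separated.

For D3:
  Row 3 already contains {1, 2, 3}.
  Column D already contains {}.
  Its 2×2 block (box 4) already contains {2, 3}.
  The only value from 1–4 not eliminated is 4, so D3 = 4.
For D1:
  Consider where 3 can go in row 1.
  C1 is out (column C already has a 3).
  So the only cell in row 1 that can hold 3 is D1.
  So D1 = 3.

4,3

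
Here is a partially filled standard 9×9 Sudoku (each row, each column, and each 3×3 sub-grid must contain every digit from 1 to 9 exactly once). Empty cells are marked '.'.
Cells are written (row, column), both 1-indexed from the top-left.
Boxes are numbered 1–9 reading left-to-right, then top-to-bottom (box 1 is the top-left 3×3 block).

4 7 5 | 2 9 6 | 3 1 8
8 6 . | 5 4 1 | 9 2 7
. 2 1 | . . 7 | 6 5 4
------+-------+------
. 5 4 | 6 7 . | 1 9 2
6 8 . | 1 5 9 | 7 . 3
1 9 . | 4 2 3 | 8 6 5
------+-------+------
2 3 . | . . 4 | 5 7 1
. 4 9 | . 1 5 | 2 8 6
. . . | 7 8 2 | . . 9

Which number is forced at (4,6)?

8

Row 4 already contains {1, 2, 4, 5, 6, 7, 9}.
Column 6 already contains {1, 2, 3, 4, 5, 6, 7, 9}.
Its 3×3 block (box 5) already contains {1, 2, 3, 4, 5, 6, 7, 9}.
The only value from 1–9 not eliminated is 8, so (4,6) = 8.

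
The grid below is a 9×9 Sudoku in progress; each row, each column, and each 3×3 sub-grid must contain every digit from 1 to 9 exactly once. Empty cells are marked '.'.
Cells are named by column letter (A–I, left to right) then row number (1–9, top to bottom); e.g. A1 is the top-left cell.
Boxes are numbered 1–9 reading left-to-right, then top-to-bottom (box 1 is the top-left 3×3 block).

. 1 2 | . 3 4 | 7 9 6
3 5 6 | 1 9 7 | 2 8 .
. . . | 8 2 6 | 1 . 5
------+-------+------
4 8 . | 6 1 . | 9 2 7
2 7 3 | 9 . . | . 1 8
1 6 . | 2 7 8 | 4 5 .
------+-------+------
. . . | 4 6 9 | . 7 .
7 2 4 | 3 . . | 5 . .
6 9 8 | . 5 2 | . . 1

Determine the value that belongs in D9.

7

Row 9 already contains {1, 2, 5, 6, 8, 9}.
Column D already contains {1, 2, 3, 4, 6, 8, 9}.
Its 3×3 block (box 8) already contains {2, 3, 4, 5, 6, 9}.
The only value from 1–9 not eliminated is 7, so D9 = 7.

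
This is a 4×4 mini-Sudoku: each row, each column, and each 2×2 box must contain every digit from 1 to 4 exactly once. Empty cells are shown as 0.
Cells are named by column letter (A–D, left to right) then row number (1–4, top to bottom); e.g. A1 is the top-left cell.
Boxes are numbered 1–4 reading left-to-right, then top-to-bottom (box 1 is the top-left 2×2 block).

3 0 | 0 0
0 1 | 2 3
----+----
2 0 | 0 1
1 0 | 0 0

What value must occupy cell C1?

1

Cell C1 itself could take any of {1, 4} by direct elimination.
Consider where 1 can go in column C.
C3 is out (row 3 already has a 1).
C4 is out (row 4 already has a 1).
So the only cell in column C that can hold 1 is C1.
Therefore C1 = 1.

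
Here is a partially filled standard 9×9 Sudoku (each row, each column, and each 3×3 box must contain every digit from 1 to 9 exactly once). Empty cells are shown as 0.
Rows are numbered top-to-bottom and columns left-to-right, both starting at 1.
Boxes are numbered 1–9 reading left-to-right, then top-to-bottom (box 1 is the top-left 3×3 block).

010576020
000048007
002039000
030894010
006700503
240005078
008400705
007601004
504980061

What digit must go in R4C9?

2

Cell R4C9 itself could take any of {2, 6} by direct elimination.
Consider where 2 can go in column 9.
R1C9 is out (row 1 already has a 2).
R3C9 is out (row 3 already has a 2).
So the only cell in column 9 that can hold 2 is R4C9.
Therefore R4C9 = 2.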